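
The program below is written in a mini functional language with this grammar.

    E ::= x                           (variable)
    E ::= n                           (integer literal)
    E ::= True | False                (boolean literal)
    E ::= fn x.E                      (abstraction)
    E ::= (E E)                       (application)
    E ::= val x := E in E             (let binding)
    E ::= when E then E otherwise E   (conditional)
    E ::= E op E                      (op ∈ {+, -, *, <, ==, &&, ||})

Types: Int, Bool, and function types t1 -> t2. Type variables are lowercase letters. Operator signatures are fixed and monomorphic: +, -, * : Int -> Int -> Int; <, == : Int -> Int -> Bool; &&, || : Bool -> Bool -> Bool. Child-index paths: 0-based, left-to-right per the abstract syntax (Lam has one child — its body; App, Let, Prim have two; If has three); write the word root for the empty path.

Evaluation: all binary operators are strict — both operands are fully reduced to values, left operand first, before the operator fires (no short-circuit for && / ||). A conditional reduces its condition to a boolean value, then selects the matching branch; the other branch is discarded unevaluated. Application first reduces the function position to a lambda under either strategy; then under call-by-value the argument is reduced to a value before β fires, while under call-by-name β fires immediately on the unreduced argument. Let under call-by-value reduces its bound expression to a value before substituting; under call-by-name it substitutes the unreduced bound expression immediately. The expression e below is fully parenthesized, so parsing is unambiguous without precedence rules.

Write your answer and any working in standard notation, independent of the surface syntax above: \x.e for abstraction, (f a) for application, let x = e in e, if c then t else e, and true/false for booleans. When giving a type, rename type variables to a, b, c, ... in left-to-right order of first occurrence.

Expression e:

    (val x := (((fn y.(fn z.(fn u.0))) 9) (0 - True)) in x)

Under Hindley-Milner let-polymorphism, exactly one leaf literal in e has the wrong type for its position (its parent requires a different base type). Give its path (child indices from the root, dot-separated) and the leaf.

Answer: 0.1.1 : true

Derivation:
\u._ : c -> Int
\z._ : b -> c -> Int
\y._ : a -> b -> c -> Int
  unify a -> b -> c -> Int ~ Int -> d
  unify a ~ Int
  unify b -> c -> Int ~ d
_ _ : b -> c -> Int
  unify Int ~ Int
  unify Bool ~ Int
  FAIL: mismatch Bool ~ Int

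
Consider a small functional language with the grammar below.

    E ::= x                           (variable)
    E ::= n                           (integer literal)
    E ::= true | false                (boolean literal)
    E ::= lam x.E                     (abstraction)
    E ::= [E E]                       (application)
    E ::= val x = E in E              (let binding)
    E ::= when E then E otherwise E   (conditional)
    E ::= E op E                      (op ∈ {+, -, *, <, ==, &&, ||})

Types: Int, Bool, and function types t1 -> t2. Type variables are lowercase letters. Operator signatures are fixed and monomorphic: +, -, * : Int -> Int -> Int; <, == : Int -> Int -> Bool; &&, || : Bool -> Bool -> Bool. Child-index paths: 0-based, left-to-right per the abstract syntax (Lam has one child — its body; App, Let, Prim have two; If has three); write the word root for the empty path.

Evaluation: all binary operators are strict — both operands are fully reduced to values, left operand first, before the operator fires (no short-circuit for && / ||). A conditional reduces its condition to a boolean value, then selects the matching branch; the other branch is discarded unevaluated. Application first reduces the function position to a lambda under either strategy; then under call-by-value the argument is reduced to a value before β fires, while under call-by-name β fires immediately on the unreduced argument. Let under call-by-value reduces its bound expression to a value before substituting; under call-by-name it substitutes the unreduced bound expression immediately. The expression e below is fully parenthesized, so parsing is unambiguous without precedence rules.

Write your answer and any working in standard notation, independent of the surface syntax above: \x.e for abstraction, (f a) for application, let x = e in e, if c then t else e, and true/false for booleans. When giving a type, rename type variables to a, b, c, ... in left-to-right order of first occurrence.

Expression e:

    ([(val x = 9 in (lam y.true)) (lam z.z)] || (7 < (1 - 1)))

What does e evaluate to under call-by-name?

Working:
step 0: (((let x = 9 in (\y.true)) (\z.z)) || (7 < (1 - 1)))
step 1: [let@0.0] (((\y.true) (\z.z)) || (7 < (1 - 1)))
step 2: [beta@0] (true || (7 < (1 - 1)))
step 3: [delta@1.1] (true || (7 < 0))
step 4: [delta@1] (true || false)
step 5: [delta@root] true

Answer: true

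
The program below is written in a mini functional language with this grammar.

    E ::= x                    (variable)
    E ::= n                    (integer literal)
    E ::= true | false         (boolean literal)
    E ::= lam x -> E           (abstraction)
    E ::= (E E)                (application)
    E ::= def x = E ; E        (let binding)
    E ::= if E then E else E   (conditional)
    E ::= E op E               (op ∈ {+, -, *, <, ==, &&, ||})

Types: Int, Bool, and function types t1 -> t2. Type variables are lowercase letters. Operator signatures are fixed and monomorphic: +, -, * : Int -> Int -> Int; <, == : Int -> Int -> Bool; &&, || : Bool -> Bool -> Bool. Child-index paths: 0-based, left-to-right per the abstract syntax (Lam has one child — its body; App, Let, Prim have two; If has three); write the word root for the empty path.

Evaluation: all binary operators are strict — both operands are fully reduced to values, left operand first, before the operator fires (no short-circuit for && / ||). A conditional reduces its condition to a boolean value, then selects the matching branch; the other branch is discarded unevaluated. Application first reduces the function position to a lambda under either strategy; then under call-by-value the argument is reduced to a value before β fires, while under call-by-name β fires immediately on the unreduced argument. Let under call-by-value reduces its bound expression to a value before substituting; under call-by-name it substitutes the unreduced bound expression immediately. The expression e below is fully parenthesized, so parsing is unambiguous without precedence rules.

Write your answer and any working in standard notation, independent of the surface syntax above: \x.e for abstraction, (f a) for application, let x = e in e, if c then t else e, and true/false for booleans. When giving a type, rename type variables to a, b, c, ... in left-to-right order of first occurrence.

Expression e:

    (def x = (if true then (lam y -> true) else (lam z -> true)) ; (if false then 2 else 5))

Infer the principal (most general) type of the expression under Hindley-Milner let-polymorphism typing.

Derivation:
  unify Bool ~ Bool
\y._ : a -> Bool
\z._ : b -> Bool
  unify a -> Bool ~ b -> Bool
  unify a ~ b
  unify Bool ~ Bool
let x : forall. b -> Bool
  unify Bool ~ Bool
  unify Int ~ Int

Answer: Int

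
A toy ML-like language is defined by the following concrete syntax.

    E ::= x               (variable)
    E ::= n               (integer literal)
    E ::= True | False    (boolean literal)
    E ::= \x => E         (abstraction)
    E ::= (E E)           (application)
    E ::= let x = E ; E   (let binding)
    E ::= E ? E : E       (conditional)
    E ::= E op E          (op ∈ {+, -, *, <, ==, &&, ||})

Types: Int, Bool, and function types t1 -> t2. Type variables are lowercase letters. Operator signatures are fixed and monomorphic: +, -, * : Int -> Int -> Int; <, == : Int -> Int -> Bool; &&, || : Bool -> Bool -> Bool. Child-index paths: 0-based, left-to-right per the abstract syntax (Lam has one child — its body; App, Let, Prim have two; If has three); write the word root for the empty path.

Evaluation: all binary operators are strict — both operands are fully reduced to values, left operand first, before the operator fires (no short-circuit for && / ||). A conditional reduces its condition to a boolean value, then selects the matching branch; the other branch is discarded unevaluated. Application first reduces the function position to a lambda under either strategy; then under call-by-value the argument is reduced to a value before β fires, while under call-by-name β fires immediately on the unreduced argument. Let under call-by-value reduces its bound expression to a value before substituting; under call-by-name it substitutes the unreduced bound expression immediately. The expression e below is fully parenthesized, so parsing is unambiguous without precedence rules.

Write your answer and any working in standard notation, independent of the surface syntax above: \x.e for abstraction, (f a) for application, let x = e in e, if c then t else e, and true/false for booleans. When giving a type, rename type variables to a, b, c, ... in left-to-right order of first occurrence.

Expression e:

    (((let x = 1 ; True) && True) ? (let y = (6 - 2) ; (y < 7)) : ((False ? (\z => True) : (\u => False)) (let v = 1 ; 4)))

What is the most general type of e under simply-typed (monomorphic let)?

Answer: Bool

Derivation:
let x : Int
  unify Bool ~ Bool
  unify Bool ~ Bool
  unify Bool ~ Bool
  unify Int ~ Int
  unify Int ~ Int
let y : Int
y : Int
  unify Int ~ Int
  unify Int ~ Int
  unify Bool ~ Bool
\z._ : a -> Bool
\u._ : b -> Bool
  unify a -> Bool ~ b -> Bool
  unify a ~ b
  unify Bool ~ Bool
let v : Int
  unify b -> Bool ~ Int -> c
  unify b ~ Int
  unify Bool ~ c
_ _ : Bool
  unify Bool ~ Bool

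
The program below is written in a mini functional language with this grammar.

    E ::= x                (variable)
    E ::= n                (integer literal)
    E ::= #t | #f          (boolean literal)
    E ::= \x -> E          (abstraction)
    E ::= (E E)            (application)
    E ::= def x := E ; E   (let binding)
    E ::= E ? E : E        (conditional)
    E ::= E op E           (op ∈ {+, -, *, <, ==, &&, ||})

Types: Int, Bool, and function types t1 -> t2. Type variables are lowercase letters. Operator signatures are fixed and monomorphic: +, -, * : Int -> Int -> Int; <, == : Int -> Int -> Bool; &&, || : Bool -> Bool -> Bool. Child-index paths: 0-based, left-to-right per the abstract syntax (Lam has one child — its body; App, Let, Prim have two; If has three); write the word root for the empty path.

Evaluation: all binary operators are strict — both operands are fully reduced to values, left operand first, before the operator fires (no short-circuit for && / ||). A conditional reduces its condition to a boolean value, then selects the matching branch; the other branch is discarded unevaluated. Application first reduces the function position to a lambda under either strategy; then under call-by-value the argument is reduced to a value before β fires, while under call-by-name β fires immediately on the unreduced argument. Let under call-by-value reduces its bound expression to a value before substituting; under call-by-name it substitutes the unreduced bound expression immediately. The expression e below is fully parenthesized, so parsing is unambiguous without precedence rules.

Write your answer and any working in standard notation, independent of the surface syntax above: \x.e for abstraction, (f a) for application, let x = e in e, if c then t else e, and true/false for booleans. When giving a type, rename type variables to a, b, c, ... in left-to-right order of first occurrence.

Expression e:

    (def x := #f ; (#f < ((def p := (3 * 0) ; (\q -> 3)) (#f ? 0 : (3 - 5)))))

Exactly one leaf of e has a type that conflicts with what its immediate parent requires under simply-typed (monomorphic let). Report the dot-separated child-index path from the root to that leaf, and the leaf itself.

Answer: 1.0 : false

Derivation:
let x : Bool
  unify Bool ~ Int
  FAIL: mismatch Bool ~ Int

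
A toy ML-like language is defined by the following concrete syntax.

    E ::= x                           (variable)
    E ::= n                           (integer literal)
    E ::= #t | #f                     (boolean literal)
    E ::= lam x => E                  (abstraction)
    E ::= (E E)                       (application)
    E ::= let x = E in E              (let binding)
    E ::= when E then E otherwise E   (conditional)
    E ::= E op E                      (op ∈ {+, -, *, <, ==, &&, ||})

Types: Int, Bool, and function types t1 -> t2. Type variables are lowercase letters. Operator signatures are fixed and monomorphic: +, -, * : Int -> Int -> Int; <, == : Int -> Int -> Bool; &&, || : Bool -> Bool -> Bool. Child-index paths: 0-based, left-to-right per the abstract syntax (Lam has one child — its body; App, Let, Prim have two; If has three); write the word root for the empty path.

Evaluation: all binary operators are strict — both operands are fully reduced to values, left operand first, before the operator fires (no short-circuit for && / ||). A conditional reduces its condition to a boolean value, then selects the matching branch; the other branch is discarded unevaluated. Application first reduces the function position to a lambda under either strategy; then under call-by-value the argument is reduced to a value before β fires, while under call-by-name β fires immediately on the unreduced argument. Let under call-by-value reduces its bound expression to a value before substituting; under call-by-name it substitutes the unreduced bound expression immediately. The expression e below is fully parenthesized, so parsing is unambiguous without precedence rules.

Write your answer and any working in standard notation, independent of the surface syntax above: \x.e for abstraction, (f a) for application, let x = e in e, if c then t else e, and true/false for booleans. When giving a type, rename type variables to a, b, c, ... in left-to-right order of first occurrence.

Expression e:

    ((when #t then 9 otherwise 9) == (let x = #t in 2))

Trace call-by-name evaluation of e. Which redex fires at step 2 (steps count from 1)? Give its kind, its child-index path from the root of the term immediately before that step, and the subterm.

Working:
step 0: ((if true then 9 else 9) == (let x = true in 2))
step 1: [if@0] (9 == (let x = true in 2))
step 2: [let@1] (9 == 2)

Answer: let at 1 : (let x = true in 2)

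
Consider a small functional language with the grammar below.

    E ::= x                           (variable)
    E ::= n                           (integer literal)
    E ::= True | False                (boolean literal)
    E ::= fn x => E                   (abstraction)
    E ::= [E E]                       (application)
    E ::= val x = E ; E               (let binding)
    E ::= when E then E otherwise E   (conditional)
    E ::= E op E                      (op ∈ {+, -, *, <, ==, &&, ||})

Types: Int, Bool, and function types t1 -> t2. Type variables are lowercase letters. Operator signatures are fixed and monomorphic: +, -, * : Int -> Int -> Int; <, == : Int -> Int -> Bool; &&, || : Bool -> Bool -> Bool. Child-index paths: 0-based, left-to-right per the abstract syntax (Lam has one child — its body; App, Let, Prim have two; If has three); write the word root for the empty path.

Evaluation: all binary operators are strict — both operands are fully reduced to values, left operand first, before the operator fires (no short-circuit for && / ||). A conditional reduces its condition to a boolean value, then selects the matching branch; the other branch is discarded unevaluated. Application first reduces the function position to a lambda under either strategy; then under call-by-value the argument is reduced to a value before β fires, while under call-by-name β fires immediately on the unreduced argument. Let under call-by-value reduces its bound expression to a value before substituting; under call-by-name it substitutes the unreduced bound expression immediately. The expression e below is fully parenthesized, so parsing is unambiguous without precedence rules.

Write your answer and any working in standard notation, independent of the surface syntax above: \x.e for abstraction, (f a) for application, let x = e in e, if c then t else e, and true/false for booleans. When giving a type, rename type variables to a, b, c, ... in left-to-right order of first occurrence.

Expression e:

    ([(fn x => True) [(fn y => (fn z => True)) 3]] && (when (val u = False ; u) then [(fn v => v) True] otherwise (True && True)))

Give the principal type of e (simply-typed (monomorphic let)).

Answer: Bool

Trace:
\x._ : a -> Bool
\z._ : c -> Bool
\y._ : b -> c -> Bool
  unify b -> c -> Bool ~ Int -> d
  unify b ~ Int
  unify c -> Bool ~ d
_ _ : c -> Bool
  unify a -> Bool ~ (c -> Bool) -> e
  unify a ~ c -> Bool
  unify Bool ~ e
_ _ : Bool
  unify Bool ~ Bool
let u : Bool
u : Bool
  unify Bool ~ Bool
v : f
\v._ : f -> f
  unify f -> f ~ Bool -> g
  unify f ~ Bool
  unify Bool ~ g
_ _ : Bool
  unify Bool ~ Bool
  unify Bool ~ Bool
  unify Bool ~ Bool
  unify Bool ~ Bool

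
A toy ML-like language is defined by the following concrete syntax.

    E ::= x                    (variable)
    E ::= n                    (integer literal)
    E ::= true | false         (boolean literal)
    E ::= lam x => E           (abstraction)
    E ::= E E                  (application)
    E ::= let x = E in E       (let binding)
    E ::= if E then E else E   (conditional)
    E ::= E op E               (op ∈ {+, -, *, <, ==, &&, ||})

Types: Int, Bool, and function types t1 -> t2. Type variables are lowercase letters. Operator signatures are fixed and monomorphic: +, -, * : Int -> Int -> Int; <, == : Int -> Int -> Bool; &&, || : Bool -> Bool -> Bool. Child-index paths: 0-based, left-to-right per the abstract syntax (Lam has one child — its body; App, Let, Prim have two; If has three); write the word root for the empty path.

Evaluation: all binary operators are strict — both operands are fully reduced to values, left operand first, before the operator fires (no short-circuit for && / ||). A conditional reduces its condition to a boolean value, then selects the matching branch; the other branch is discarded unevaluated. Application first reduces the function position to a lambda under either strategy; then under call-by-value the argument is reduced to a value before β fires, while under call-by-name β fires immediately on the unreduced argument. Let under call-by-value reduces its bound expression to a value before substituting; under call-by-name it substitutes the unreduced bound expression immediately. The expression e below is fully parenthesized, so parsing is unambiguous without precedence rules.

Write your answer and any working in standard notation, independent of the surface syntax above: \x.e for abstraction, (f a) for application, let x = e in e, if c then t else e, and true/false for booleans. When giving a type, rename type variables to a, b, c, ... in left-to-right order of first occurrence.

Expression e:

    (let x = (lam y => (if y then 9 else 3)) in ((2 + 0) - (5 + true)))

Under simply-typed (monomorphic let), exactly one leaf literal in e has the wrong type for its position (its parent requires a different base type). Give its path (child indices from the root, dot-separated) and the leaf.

Trace:
y : a
  unify a ~ Bool
  unify Int ~ Int
\y._ : Bool -> Int
let x : Bool -> Int
  unify Int ~ Int
  unify Int ~ Int
  unify Int ~ Int
  unify Int ~ Int
  unify Bool ~ Int
  FAIL: mismatch Bool ~ Int

Answer: 1.1.1 : true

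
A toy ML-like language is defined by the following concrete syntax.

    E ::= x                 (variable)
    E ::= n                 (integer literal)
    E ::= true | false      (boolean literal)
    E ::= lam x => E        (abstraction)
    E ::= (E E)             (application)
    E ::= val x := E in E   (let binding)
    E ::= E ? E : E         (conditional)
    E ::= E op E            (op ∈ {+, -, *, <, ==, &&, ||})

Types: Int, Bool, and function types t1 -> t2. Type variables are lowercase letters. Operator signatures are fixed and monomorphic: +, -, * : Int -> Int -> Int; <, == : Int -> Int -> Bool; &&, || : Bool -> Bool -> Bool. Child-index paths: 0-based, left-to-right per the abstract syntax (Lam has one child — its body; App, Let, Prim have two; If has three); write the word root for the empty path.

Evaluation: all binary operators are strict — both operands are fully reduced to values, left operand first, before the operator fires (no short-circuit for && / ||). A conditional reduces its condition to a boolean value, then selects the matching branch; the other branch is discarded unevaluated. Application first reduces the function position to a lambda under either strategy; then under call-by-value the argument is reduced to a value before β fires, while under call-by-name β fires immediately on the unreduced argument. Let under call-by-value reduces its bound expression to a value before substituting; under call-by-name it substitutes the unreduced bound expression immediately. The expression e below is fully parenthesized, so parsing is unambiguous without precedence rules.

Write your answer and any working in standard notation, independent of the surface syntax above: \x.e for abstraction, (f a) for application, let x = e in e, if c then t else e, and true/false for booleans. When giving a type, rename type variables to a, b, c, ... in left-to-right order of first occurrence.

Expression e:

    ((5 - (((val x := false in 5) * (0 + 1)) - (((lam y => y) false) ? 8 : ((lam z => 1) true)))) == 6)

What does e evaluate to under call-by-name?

Working:
step 0: ((5 - (((let x = false in 5) * (0 + 1)) - (if ((\y.y) false) then 8 else ((\z.1) true)))) == 6)
step 1: [let@0.1.0.0] ((5 - ((5 * (0 + 1)) - (if ((\y.y) false) then 8 else ((\z.1) true)))) == 6)
step 2: [delta@0.1.0.1] ((5 - ((5 * 1) - (if ((\y.y) false) then 8 else ((\z.1) true)))) == 6)
step 3: [delta@0.1.0] ((5 - (5 - (if ((\y.y) false) then 8 else ((\z.1) true)))) == 6)
step 4: [beta@0.1.1.0] ((5 - (5 - (if false then 8 else ((\z.1) true)))) == 6)
step 5: [if@0.1.1] ((5 - (5 - ((\z.1) true))) == 6)
step 6: [beta@0.1.1] ((5 - (5 - 1)) == 6)
step 7: [delta@0.1] ((5 - 4) == 6)
step 8: [delta@0] (1 == 6)
step 9: [delta@root] false

Answer: false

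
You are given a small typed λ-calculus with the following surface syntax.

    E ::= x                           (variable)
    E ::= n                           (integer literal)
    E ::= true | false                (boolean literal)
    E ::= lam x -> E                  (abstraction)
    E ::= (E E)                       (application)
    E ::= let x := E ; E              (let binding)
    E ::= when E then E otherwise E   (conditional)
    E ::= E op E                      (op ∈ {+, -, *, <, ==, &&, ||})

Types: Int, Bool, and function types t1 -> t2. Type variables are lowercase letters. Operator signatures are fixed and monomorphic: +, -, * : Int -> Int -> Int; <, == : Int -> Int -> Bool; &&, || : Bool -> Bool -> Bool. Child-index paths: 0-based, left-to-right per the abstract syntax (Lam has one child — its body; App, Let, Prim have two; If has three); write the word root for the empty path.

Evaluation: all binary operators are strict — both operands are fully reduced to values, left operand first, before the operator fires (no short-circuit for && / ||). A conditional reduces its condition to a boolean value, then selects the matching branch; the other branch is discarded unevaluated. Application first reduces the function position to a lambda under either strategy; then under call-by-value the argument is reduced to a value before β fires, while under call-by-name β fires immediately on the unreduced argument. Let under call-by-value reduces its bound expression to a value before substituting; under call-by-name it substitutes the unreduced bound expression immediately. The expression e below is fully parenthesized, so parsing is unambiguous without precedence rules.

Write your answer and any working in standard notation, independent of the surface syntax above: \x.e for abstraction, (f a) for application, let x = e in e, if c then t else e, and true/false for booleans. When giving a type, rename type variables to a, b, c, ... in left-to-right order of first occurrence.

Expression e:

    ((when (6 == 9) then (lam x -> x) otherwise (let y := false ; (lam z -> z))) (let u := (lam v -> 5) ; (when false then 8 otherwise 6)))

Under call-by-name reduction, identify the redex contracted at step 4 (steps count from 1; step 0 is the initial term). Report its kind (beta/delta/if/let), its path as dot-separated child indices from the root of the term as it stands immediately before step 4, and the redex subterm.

Trace:
step 0: ((if (6 == 9) then (\x.x) else (let y = false in (\z.z))) (let u = (\v.5) in (if false then 8 else 6)))
step 1: [delta@0.0] ((if false then (\x.x) else (let y = false in (\z.z))) (let u = (\v.5) in (if false then 8 else 6)))
step 2: [if@0] ((let y = false in (\z.z)) (let u = (\v.5) in (if false then 8 else 6)))
step 3: [let@0] ((\z.z) (let u = (\v.5) in (if false then 8 else 6)))
step 4: [beta@root] (let u = (\v.5) in (if false then 8 else 6))

Answer: beta at root : ((\z.z) (let u = (\v.5) in (if false then 8 else 6)))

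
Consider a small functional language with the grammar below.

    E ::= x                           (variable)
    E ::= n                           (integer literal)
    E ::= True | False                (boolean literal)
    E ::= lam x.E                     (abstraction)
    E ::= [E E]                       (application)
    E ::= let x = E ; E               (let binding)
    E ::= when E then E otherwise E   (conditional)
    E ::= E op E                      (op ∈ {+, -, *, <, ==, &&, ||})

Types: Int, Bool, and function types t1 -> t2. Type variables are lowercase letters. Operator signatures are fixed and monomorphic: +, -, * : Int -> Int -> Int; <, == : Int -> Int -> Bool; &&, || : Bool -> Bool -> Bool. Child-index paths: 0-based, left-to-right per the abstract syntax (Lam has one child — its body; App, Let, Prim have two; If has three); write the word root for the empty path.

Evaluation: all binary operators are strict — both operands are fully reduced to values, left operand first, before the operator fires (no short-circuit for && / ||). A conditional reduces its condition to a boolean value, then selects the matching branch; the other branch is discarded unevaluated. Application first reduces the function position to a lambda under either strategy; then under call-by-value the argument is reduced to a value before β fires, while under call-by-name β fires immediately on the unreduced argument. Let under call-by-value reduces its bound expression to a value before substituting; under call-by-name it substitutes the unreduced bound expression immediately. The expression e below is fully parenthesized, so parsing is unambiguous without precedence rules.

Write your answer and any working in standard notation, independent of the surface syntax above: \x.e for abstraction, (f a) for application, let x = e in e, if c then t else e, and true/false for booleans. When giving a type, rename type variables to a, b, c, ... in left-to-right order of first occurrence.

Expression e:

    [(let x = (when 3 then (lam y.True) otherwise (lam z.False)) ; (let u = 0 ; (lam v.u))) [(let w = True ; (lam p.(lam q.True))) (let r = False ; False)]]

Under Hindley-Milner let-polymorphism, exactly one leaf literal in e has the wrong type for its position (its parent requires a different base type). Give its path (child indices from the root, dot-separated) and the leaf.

Answer: 0.0.0 : 3

Trace:
  unify Int ~ Bool
  FAIL: mismatch Int ~ Bool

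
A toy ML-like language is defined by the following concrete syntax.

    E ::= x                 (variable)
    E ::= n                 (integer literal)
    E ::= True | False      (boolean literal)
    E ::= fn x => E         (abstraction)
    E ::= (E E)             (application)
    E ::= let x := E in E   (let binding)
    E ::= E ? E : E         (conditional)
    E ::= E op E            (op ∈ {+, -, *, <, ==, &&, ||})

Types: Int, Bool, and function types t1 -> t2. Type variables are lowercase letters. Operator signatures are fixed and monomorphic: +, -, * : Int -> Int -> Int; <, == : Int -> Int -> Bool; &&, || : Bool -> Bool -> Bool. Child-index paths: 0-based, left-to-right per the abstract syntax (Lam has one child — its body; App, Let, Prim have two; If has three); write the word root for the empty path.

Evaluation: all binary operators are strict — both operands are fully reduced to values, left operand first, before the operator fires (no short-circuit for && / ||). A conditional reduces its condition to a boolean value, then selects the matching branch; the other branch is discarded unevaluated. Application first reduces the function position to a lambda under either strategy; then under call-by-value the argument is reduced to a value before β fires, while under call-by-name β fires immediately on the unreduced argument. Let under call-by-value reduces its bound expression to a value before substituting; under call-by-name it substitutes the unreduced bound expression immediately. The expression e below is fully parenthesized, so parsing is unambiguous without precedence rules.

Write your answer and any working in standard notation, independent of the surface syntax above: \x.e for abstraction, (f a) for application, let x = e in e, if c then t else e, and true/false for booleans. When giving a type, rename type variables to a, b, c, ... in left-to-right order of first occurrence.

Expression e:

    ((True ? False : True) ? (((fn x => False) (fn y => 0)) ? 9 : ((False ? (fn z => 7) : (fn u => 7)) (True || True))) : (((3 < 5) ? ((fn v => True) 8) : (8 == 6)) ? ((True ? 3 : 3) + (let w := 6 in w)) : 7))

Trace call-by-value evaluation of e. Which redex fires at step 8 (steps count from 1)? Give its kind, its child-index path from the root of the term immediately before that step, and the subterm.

Trace:
step 0: (if (if true then false else true) then (if ((\x.false) (\y.0)) then 9 else ((if false then (\z.7) else (\u.7)) (true || true))) else (if (if (3 < 5) then ((\v.true) 8) else (8 == 6)) then ((if true then 3 else 3) + (let w = 6 in w)) else 7))
step 1: [if@0] (if false then (if ((\x.false) (\y.0)) then 9 else ((if false then (\z.7) else (\u.7)) (true || true))) else (if (if (3 < 5) then ((\v.true) 8) else (8 == 6)) then ((if true then 3 else 3) + (let w = 6 in w)) else 7))
step 2: [if@root] (if (if (3 < 5) then ((\v.true) 8) else (8 == 6)) then ((if true then 3 else 3) + (let w = 6 in w)) else 7)
step 3: [delta@0.0] (if (if true then ((\v.true) 8) else (8 == 6)) then ((if true then 3 else 3) + (let w = 6 in w)) else 7)
step 4: [if@0] (if ((\v.true) 8) then ((if true then 3 else 3) + (let w = 6 in w)) else 7)
step 5: [beta@0] (if true then ((if true then 3 else 3) + (let w = 6 in w)) else 7)
step 6: [if@root] ((if true then 3 else 3) + (let w = 6 in w))
step 7: [if@0] (3 + (let w = 6 in w))
step 8: [let@1] (3 + 6)

Answer: let at 1 : (let w = 6 in w)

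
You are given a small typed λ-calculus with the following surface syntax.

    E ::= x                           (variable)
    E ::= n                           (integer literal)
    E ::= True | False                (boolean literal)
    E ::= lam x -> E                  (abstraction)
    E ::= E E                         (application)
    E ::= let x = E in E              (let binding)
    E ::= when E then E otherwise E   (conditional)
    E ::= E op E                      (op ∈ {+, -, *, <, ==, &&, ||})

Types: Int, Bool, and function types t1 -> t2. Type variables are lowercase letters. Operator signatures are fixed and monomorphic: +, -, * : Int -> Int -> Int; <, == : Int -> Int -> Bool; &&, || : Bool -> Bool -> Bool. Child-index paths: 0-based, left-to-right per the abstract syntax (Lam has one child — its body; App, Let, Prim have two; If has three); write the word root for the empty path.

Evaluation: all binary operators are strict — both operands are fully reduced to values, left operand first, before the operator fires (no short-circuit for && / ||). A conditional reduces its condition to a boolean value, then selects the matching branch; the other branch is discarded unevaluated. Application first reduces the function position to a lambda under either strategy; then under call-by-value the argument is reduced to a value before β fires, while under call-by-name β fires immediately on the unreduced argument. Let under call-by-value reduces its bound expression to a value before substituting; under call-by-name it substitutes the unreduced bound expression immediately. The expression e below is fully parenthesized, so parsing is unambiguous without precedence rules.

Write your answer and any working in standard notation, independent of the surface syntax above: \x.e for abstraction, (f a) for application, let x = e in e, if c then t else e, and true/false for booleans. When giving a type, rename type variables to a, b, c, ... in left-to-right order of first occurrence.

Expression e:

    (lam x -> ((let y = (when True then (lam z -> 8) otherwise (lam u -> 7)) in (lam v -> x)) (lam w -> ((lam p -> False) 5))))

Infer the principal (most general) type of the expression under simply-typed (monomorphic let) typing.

Working:
  unify Bool ~ Bool
\z._ : b -> Int
\u._ : c -> Int
  unify b -> Int ~ c -> Int
  unify b ~ c
  unify Int ~ Int
let y : c -> Int
x : a
\v._ : d -> a
\p._ : f -> Bool
  unify f -> Bool ~ Int -> g
  unify f ~ Int
  unify Bool ~ g
_ _ : Bool
\w._ : e -> Bool
  unify d -> a ~ (e -> Bool) -> h
  unify d ~ e -> Bool
  unify a ~ h
_ _ : h
\x._ : h -> h

Answer: a -> a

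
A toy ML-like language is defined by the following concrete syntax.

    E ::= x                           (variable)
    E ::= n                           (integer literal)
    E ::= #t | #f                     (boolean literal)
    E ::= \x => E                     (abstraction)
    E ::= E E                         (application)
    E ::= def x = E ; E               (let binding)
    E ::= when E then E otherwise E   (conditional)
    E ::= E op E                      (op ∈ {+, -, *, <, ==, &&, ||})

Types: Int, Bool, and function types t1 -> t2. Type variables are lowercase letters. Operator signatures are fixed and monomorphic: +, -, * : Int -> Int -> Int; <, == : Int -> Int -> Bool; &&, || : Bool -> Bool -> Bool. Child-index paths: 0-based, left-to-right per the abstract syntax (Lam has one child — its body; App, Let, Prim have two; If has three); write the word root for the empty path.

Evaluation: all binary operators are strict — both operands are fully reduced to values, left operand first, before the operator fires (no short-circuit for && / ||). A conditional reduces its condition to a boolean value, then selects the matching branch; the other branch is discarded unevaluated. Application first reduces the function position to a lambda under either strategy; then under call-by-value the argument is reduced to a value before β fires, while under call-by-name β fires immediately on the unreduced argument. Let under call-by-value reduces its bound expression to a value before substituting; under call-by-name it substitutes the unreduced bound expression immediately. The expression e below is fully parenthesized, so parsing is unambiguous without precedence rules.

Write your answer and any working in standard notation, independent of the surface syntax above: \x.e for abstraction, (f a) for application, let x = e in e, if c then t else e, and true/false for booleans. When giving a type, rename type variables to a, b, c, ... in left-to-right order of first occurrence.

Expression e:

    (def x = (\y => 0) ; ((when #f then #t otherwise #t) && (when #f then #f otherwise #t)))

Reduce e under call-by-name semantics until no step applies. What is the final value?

Derivation:
step 0: (let x = (\y.0) in ((if false then true else true) && (if false then false else true)))
step 1: [let@root] ((if false then true else true) && (if false then false else true))
step 2: [if@0] (true && (if false then false else true))
step 3: [if@1] (true && true)
step 4: [delta@root] true

Answer: true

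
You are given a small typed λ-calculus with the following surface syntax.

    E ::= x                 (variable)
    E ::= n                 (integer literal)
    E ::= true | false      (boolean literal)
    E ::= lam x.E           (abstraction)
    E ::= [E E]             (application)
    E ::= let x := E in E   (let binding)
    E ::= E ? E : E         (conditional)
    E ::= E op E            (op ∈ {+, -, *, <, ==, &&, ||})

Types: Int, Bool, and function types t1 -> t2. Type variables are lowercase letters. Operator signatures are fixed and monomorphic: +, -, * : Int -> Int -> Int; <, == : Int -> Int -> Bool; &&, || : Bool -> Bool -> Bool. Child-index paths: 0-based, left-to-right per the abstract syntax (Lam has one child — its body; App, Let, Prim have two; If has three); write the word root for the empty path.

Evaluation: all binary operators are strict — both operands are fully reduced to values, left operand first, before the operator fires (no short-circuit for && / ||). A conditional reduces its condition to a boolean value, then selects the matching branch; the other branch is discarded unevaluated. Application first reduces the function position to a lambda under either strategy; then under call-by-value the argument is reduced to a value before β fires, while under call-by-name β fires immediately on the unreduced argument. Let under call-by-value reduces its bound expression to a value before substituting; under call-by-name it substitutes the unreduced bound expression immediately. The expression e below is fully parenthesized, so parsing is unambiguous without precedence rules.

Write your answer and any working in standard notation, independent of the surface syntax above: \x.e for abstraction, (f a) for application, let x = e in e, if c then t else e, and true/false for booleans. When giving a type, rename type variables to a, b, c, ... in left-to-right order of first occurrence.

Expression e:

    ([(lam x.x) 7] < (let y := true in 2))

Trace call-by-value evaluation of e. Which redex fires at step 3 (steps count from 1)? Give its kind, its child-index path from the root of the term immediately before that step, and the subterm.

Trace:
step 0: (((\x.x) 7) < (let y = true in 2))
step 1: [beta@0] (7 < (let y = true in 2))
step 2: [let@1] (7 < 2)
step 3: [delta@root] false

Answer: delta at root : (7 < 2)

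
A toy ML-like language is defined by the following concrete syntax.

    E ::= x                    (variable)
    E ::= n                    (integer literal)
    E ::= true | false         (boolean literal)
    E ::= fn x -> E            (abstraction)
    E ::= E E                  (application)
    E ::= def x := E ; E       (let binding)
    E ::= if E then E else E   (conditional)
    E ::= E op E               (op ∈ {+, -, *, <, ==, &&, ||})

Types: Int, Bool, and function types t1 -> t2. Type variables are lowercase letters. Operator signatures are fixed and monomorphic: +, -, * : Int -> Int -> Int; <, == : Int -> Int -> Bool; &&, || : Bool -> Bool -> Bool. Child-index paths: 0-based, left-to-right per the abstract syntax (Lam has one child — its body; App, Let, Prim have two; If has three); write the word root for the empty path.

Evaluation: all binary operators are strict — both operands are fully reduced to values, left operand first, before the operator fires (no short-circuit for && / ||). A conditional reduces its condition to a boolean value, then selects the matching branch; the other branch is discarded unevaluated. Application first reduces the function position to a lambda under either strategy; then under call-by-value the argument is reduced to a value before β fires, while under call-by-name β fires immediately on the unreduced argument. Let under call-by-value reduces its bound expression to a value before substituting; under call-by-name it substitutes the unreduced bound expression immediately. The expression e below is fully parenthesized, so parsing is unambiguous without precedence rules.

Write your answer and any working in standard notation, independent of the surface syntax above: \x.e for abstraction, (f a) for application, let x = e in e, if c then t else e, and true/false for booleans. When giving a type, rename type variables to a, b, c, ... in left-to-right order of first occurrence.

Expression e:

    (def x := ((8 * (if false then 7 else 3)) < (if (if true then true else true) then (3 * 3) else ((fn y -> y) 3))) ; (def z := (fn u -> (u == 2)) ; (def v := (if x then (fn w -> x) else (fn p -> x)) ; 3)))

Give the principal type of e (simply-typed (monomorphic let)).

Derivation:
  unify Int ~ Int
  unify Bool ~ Bool
  unify Int ~ Int
  unify Int ~ Int
  unify Int ~ Int
  unify Bool ~ Bool
  unify Bool ~ Bool
  unify Bool ~ Bool
  unify Int ~ Int
  unify Int ~ Int
y : a
\y._ : a -> a
  unify a -> a ~ Int -> b
  unify a ~ Int
  unify Int ~ b
_ _ : Int
  unify Int ~ Int
  unify Int ~ Int
let x : Bool
u : c
  unify c ~ Int
  unify Int ~ Int
\u._ : Int -> Bool
let z : Int -> Bool
x : Bool
  unify Bool ~ Bool
x : Bool
\w._ : d -> Bool
x : Bool
\p._ : e -> Bool
  unify d -> Bool ~ e -> Bool
  unify d ~ e
  unify Bool ~ Bool
let v : e -> Bool

Answer: Int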